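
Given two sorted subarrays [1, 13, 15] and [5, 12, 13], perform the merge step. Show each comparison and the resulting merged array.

Merging process:

Compare 1 vs 5: take 1 from left. Merged: [1]
Compare 13 vs 5: take 5 from right. Merged: [1, 5]
Compare 13 vs 12: take 12 from right. Merged: [1, 5, 12]
Compare 13 vs 13: take 13 from left. Merged: [1, 5, 12, 13]
Compare 15 vs 13: take 13 from right. Merged: [1, 5, 12, 13, 13]
Append remaining from left: [15]. Merged: [1, 5, 12, 13, 13, 15]

Final merged array: [1, 5, 12, 13, 13, 15]
Total comparisons: 5

The merged array is [1, 5, 12, 13, 13, 15], requiring 5 comparisons. The merge step runs in O(n) time where n is the total number of elements.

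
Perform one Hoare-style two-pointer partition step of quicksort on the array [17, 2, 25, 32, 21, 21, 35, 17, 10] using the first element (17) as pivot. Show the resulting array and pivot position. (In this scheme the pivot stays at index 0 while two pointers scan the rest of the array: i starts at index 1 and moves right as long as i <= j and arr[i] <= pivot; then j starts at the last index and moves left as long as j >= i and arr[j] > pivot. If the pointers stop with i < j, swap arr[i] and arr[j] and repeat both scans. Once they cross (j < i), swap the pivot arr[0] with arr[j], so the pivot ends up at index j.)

Hoare-style two-pointer partition with pivot = 17:

Initial array: [17, 2, 25, 32, 21, 21, 35, 17, 10]

Pointers start at i = 1, j = 8.
i stops at index 2 (arr[2]=25 > 17), j stops at index 8 (arr[8]=10 <= 17): swap arr[2] and arr[8], array becomes [17, 2, 10, 32, 21, 21, 35, 17, 25]
i stops at index 3 (arr[3]=32 > 17), j stops at index 7 (arr[7]=17 <= 17): swap arr[3] and arr[7], array becomes [17, 2, 10, 17, 21, 21, 35, 32, 25]
i ends at 4, j ends at 3: the pointers have crossed (j < i), so scanning stops.

Swap pivot arr[0] with arr[3] to place pivot at position 3: [17, 2, 10, 17, 21, 21, 35, 32, 25]
Pivot position: 3

After partitioning with pivot 17, the array becomes [17, 2, 10, 17, 21, 21, 35, 32, 25]. The pivot is placed at index 3. All elements to the left of the pivot are <= 17, and all elements to the right are > 17.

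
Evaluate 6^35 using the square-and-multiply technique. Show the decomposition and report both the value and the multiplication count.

Computing 6^35 by squaring (build up from 6^1; each line after the first costs one multiplication):

6^1 = 6
6^2 = (6^1)^2 = 6^2 = 36
6^4 = (6^2)^2 = 36^2 = 1296
6^8 = (6^4)^2 = 1296^2 = 1679616
6^16 = (6^8)^2 = 1679616^2 = 2821109907456
6^17 = 6 * 6^16 = 6 * 2821109907456 = 16926659444736
6^34 = (6^17)^2 = 16926659444736^2 = 286511799958070431838109696
6^35 = 6 * 6^34 = 6 * 286511799958070431838109696 = 1719070799748422591028658176

Result: 1719070799748422591028658176
Multiplications needed: 7 (7 lines after 6^1)

6^35 = 1719070799748422591028658176. Using exponentiation by squaring, this requires 7 multiplications. The key idea: if the exponent is even, square the half-power; if odd, multiply by the base once.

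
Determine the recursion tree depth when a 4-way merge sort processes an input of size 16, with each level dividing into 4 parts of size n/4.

For divide and conquer with division factor 4:

Problem sizes at each level:
Level 0: 16
Level 1: 4
Level 2: 1

The root is level 0 and the size-1 base case is level 2 (the tree spans levels 0 through 2, i.e. 3 levels counting the root), so the depth is the number of divisions: log_4(16) = 2

The recursion tree depth is log_4(16) = 2. At each level, the problem size is divided by 4, so it takes 2 divisions to reduce to a base case of size 1. The algorithm makes 4 recursive calls at each level.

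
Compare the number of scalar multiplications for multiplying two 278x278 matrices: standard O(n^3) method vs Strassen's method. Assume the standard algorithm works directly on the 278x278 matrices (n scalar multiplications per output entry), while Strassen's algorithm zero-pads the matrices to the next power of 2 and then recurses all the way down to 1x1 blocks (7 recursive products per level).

Matrix multiplication for 278x278 matrices:

Strassen's algorithm requires power-of-2 dimensions. Pad 278x278 to 512x512 (next power of 2).

Standard algorithm: 278^3 = 21484952 multiplications
Strassen's algorithm: 7^(log2(512)) = 7^9 = 40353607 multiplications
Difference: 21484952 - 40353607 = -18868655 (Strassen uses MORE here due to padding overhead — for small or just-over-power-of-2 n, padding can outweigh the per-level savings)

Standard: 21484952 multiplications (278^3). Strassen: 40353607 multiplications (7^9, after padding to 512x512). Strassen reduces 8 recursive multiplications to 7 at each level.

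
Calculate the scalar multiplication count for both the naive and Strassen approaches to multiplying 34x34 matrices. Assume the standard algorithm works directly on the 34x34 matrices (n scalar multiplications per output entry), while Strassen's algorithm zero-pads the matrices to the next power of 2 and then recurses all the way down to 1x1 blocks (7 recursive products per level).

Matrix multiplication for 34x34 matrices:

Strassen's algorithm requires power-of-2 dimensions. Pad 34x34 to 64x64 (next power of 2).

Standard algorithm: 34^3 = 39304 multiplications
Strassen's algorithm: 7^(log2(64)) = 7^6 = 117649 multiplications
Difference: 39304 - 117649 = -78345 (Strassen uses MORE here due to padding overhead — for small or just-over-power-of-2 n, padding can outweigh the per-level savings)

Standard: 39304 multiplications (34^3). Strassen: 117649 multiplications (7^6, after padding to 64x64). Strassen reduces 8 recursive multiplications to 7 at each level.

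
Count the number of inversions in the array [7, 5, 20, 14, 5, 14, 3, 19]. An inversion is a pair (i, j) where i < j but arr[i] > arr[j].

Finding inversions in [7, 5, 20, 14, 5, 14, 3, 19]:

(0, 1): arr[0]=7 > arr[1]=5
(0, 4): arr[0]=7 > arr[4]=5
(0, 6): arr[0]=7 > arr[6]=3
(1, 6): arr[1]=5 > arr[6]=3
(2, 3): arr[2]=20 > arr[3]=14
(2, 4): arr[2]=20 > arr[4]=5
(2, 5): arr[2]=20 > arr[5]=14
(2, 6): arr[2]=20 > arr[6]=3
(2, 7): arr[2]=20 > arr[7]=19
(3, 4): arr[3]=14 > arr[4]=5
(3, 6): arr[3]=14 > arr[6]=3
(4, 6): arr[4]=5 > arr[6]=3
(5, 6): arr[5]=14 > arr[6]=3

Total inversions: 13

The array has 13 inversion(s): (0,1), (0,4), (0,6), (1,6), (2,3), (2,4), (2,5), (2,6), (2,7), (3,4), (3,6), (4,6), (5,6). Each pair (i,j) satisfies i < j and arr[i] > arr[j].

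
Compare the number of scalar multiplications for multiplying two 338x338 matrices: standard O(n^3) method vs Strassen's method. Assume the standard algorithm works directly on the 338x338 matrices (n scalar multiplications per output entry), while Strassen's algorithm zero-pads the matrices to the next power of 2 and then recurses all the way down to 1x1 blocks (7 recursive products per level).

Matrix multiplication for 338x338 matrices:

Strassen's algorithm requires power-of-2 dimensions. Pad 338x338 to 512x512 (next power of 2).

Standard algorithm: 338^3 = 38614472 multiplications
Strassen's algorithm: 7^(log2(512)) = 7^9 = 40353607 multiplications
Difference: 38614472 - 40353607 = -1739135 (Strassen uses MORE here due to padding overhead — for small or just-over-power-of-2 n, padding can outweigh the per-level savings)

Standard: 38614472 multiplications (338^3). Strassen: 40353607 multiplications (7^9, after padding to 512x512). Strassen reduces 8 recursive multiplications to 7 at each level.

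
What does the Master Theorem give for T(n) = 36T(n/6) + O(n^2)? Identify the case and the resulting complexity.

Master Theorem for T(n) = 36T(n/6) + O(n^2):

a = 36, b = 6, c = 2
log_b(a) = log_6(36) = 2.0000

Case 2: c = 2 = log_6(36) = 2.0000
T(n) = O(n^2 log n) = O(n^2 log n)

For T(n) = 36T(n/6) + O(n^2): log_6(36) = 2.0000. This is Case 2 of the Master Theorem (c = log_b(a), equal work at all levels), giving O(n^2 log n).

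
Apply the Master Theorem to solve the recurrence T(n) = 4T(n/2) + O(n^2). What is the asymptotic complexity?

Master Theorem for T(n) = 4T(n/2) + O(n^2):

a = 4, b = 2, c = 2
log_b(a) = log_2(4) = 2.0000

Case 2: c = 2 = log_2(4) = 2.0000
T(n) = O(n^2 log n) = O(n^2 log n)

For T(n) = 4T(n/2) + O(n^2): log_2(4) = 2.0000. This is Case 2 of the Master Theorem (c = log_b(a), equal work at all levels), giving O(n^2 log n).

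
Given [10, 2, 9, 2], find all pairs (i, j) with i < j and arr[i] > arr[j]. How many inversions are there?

Finding inversions in [10, 2, 9, 2]:

(0, 1): arr[0]=10 > arr[1]=2
(0, 2): arr[0]=10 > arr[2]=9
(0, 3): arr[0]=10 > arr[3]=2
(2, 3): arr[2]=9 > arr[3]=2

Total inversions: 4

The array has 4 inversion(s): (0,1), (0,2), (0,3), (2,3). Each pair (i,j) satisfies i < j and arr[i] > arr[j].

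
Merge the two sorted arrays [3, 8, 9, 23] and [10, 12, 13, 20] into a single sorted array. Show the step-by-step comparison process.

Merging process:

Compare 3 vs 10: take 3 from left. Merged: [3]
Compare 8 vs 10: take 8 from left. Merged: [3, 8]
Compare 9 vs 10: take 9 from left. Merged: [3, 8, 9]
Compare 23 vs 10: take 10 from right. Merged: [3, 8, 9, 10]
Compare 23 vs 12: take 12 from right. Merged: [3, 8, 9, 10, 12]
Compare 23 vs 13: take 13 from right. Merged: [3, 8, 9, 10, 12, 13]
Compare 23 vs 20: take 20 from right. Merged: [3, 8, 9, 10, 12, 13, 20]
Append remaining from left: [23]. Merged: [3, 8, 9, 10, 12, 13, 20, 23]

Final merged array: [3, 8, 9, 10, 12, 13, 20, 23]
Total comparisons: 7

The merged array is [3, 8, 9, 10, 12, 13, 20, 23], requiring 7 comparisons. The merge step runs in O(n) time where n is the total number of elements.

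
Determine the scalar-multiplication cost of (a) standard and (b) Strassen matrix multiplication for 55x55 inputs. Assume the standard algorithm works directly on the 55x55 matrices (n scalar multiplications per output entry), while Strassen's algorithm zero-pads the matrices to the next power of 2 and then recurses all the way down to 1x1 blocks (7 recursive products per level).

Matrix multiplication for 55x55 matrices:

Strassen's algorithm requires power-of-2 dimensions. Pad 55x55 to 64x64 (next power of 2).

Standard algorithm: 55^3 = 166375 multiplications
Strassen's algorithm: 7^(log2(64)) = 7^6 = 117649 multiplications
Savings: 166375 - 117649 = 48726 multiplications

Standard: 166375 multiplications (55^3). Strassen: 117649 multiplications (7^6, after padding to 64x64). Strassen reduces 8 recursive multiplications to 7 at each level.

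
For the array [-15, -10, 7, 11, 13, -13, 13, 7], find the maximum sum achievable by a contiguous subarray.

Using Kadane's algorithm on [-15, -10, 7, 11, 13, -13, 13, 7]:

Scanning through the array:
Position 1 (value -10): max_ending_here = -10, max_so_far = -10
Position 2 (value 7): max_ending_here = 7, max_so_far = 7
Position 3 (value 11): max_ending_here = 18, max_so_far = 18
Position 4 (value 13): max_ending_here = 31, max_so_far = 31
Position 5 (value -13): max_ending_here = 18, max_so_far = 31
Position 6 (value 13): max_ending_here = 31, max_so_far = 31
Position 7 (value 7): max_ending_here = 38, max_so_far = 38

Maximum subarray: [7, 11, 13, -13, 13, 7]
Maximum sum: 38

The maximum subarray is [7, 11, 13, -13, 13, 7] with sum 38. This subarray runs from index 2 to index 7.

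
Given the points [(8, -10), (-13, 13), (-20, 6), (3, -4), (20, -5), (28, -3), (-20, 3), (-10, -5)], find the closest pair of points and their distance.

Computing all pairwise distances among 8 points:

d((8, -10), (-13, 13)) = 31.1448
d((8, -10), (-20, 6)) = 32.249
d((8, -10), (3, -4)) = 7.8102
d((8, -10), (20, -5)) = 13.0
d((8, -10), (28, -3)) = 21.1896
d((8, -10), (-20, 3)) = 30.8707
d((8, -10), (-10, -5)) = 18.6815
d((-13, 13), (-20, 6)) = 9.8995
d((-13, 13), (3, -4)) = 23.3452
d((-13, 13), (20, -5)) = 37.5899
d((-13, 13), (28, -3)) = 44.0114
d((-13, 13), (-20, 3)) = 12.2066
d((-13, 13), (-10, -5)) = 18.2483
d((-20, 6), (3, -4)) = 25.0799
d((-20, 6), (20, -5)) = 41.4849
d((-20, 6), (28, -3)) = 48.8365
d((-20, 6), (-20, 3)) = 3.0 <-- minimum
d((-20, 6), (-10, -5)) = 14.8661
d((3, -4), (20, -5)) = 17.0294
d((3, -4), (28, -3)) = 25.02
d((3, -4), (-20, 3)) = 24.0416
d((3, -4), (-10, -5)) = 13.0384
d((20, -5), (28, -3)) = 8.2462
d((20, -5), (-20, 3)) = 40.7922
d((20, -5), (-10, -5)) = 30.0
d((28, -3), (-20, 3)) = 48.3735
d((28, -3), (-10, -5)) = 38.0526
d((-20, 3), (-10, -5)) = 12.8062

Closest pair: (-20, 6) and (-20, 3) with distance 3.0

The closest pair is (-20, 6) and (-20, 3) with Euclidean distance 3.0. For 8 points, brute-force pairwise comparison is shown above. For large n, the divide-and-conquer algorithm (sort by x, recurse on halves, check the dividing strip) achieves O(n log n).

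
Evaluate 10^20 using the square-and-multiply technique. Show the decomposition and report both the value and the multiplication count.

Computing 10^20 by squaring (build up from 10^1; each line after the first costs one multiplication):

10^1 = 10
10^2 = (10^1)^2 = 10^2 = 100
10^4 = (10^2)^2 = 100^2 = 10000
10^5 = 10 * 10^4 = 10 * 10000 = 100000
10^10 = (10^5)^2 = 100000^2 = 10000000000
10^20 = (10^10)^2 = 10000000000^2 = 100000000000000000000

Result: 100000000000000000000
Multiplications needed: 5 (5 lines after 10^1)

10^20 = 100000000000000000000. Using exponentiation by squaring, this requires 5 multiplications. The key idea: if the exponent is even, square the half-power; if odd, multiply by the base once.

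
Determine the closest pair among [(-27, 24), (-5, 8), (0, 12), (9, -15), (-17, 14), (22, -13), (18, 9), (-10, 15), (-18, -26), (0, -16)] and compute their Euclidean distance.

Computing all pairwise distances among 10 points:

d((-27, 24), (-5, 8)) = 27.2029
d((-27, 24), (0, 12)) = 29.5466
d((-27, 24), (9, -15)) = 53.0754
d((-27, 24), (-17, 14)) = 14.1421
d((-27, 24), (22, -13)) = 61.4003
d((-27, 24), (18, 9)) = 47.4342
d((-27, 24), (-10, 15)) = 19.2354
d((-27, 24), (-18, -26)) = 50.8035
d((-27, 24), (0, -16)) = 48.2597
d((-5, 8), (0, 12)) = 6.4031 <-- minimum
d((-5, 8), (9, -15)) = 26.9258
d((-5, 8), (-17, 14)) = 13.4164
d((-5, 8), (22, -13)) = 34.2053
d((-5, 8), (18, 9)) = 23.0217
d((-5, 8), (-10, 15)) = 8.6023
d((-5, 8), (-18, -26)) = 36.4005
d((-5, 8), (0, -16)) = 24.5153
d((0, 12), (9, -15)) = 28.4605
d((0, 12), (-17, 14)) = 17.1172
d((0, 12), (22, -13)) = 33.3017
d((0, 12), (18, 9)) = 18.2483
d((0, 12), (-10, 15)) = 10.4403
d((0, 12), (-18, -26)) = 42.0476
d((0, 12), (0, -16)) = 28.0
d((9, -15), (-17, 14)) = 38.9487
d((9, -15), (22, -13)) = 13.1529
d((9, -15), (18, 9)) = 25.632
d((9, -15), (-10, 15)) = 35.5106
d((9, -15), (-18, -26)) = 29.1548
d((9, -15), (0, -16)) = 9.0554
d((-17, 14), (22, -13)) = 47.4342
d((-17, 14), (18, 9)) = 35.3553
d((-17, 14), (-10, 15)) = 7.0711
d((-17, 14), (-18, -26)) = 40.0125
d((-17, 14), (0, -16)) = 34.4819
d((22, -13), (18, 9)) = 22.3607
d((22, -13), (-10, 15)) = 42.5206
d((22, -13), (-18, -26)) = 42.0595
d((22, -13), (0, -16)) = 22.2036
d((18, 9), (-10, 15)) = 28.6356
d((18, 9), (-18, -26)) = 50.2096
d((18, 9), (0, -16)) = 30.8058
d((-10, 15), (-18, -26)) = 41.7732
d((-10, 15), (0, -16)) = 32.573
d((-18, -26), (0, -16)) = 20.5913

Closest pair: (-5, 8) and (0, 12) with distance 6.4031

The closest pair is (-5, 8) and (0, 12) with Euclidean distance 6.4031. For 10 points, brute-force pairwise comparison is shown above. For large n, the divide-and-conquer algorithm (sort by x, recurse on halves, check the dividing strip) achieves O(n log n).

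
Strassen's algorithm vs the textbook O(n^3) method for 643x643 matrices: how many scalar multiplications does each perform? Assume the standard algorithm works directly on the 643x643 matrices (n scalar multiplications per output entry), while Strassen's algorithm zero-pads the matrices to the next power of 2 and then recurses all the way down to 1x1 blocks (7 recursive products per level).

Matrix multiplication for 643x643 matrices:

Strassen's algorithm requires power-of-2 dimensions. Pad 643x643 to 1024x1024 (next power of 2).

Standard algorithm: 643^3 = 265847707 multiplications
Strassen's algorithm: 7^(log2(1024)) = 7^10 = 282475249 multiplications
Difference: 265847707 - 282475249 = -16627542 (Strassen uses MORE here due to padding overhead — for small or just-over-power-of-2 n, padding can outweigh the per-level savings)

Standard: 265847707 multiplications (643^3). Strassen: 282475249 multiplications (7^10, after padding to 1024x1024). Strassen reduces 8 recursive multiplications to 7 at each level.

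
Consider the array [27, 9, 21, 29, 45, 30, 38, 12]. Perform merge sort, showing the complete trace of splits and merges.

Merge sort trace:

Split: [27, 9, 21, 29, 45, 30, 38, 12] -> [27, 9, 21, 29] and [45, 30, 38, 12]
  Split: [27, 9, 21, 29] -> [27, 9] and [21, 29]
    Split: [27, 9] -> [27] and [9]
    Merge: [27] + [9] -> [9, 27]
    Split: [21, 29] -> [21] and [29]
    Merge: [21] + [29] -> [21, 29]
  Merge: [9, 27] + [21, 29] -> [9, 21, 27, 29]
  Split: [45, 30, 38, 12] -> [45, 30] and [38, 12]
    Split: [45, 30] -> [45] and [30]
    Merge: [45] + [30] -> [30, 45]
    Split: [38, 12] -> [38] and [12]
    Merge: [38] + [12] -> [12, 38]
  Merge: [30, 45] + [12, 38] -> [12, 30, 38, 45]
Merge: [9, 21, 27, 29] + [12, 30, 38, 45] -> [9, 12, 21, 27, 29, 30, 38, 45]

Final sorted array: [9, 12, 21, 27, 29, 30, 38, 45]

The merge sort proceeds by recursively splitting the array and merging sorted halves.
After all merges, the sorted array is [9, 12, 21, 27, 29, 30, 38, 45].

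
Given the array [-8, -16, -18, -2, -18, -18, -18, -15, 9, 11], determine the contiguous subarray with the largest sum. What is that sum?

Using Kadane's algorithm on [-8, -16, -18, -2, -18, -18, -18, -15, 9, 11]:

Scanning through the array:
Position 1 (value -16): max_ending_here = -16, max_so_far = -8
Position 2 (value -18): max_ending_here = -18, max_so_far = -8
Position 3 (value -2): max_ending_here = -2, max_so_far = -2
Position 4 (value -18): max_ending_here = -18, max_so_far = -2
Position 5 (value -18): max_ending_here = -18, max_so_far = -2
Position 6 (value -18): max_ending_here = -18, max_so_far = -2
Position 7 (value -15): max_ending_here = -15, max_so_far = -2
Position 8 (value 9): max_ending_here = 9, max_so_far = 9
Position 9 (value 11): max_ending_here = 20, max_so_far = 20

Maximum subarray: [9, 11]
Maximum sum: 20

The maximum subarray is [9, 11] with sum 20. This subarray runs from index 8 to index 9.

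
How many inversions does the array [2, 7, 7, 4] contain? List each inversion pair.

Finding inversions in [2, 7, 7, 4]:

(1, 3): arr[1]=7 > arr[3]=4
(2, 3): arr[2]=7 > arr[3]=4

Total inversions: 2

The array has 2 inversion(s): (1,3), (2,3). Each pair (i,j) satisfies i < j and arr[i] > arr[j].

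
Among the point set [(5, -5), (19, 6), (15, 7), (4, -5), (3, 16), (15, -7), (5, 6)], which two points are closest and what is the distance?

Computing all pairwise distances among 7 points:

d((5, -5), (19, 6)) = 17.8045
d((5, -5), (15, 7)) = 15.6205
d((5, -5), (4, -5)) = 1.0 <-- minimum
d((5, -5), (3, 16)) = 21.095
d((5, -5), (15, -7)) = 10.198
d((5, -5), (5, 6)) = 11.0
d((19, 6), (15, 7)) = 4.1231
d((19, 6), (4, -5)) = 18.6011
d((19, 6), (3, 16)) = 18.868
d((19, 6), (15, -7)) = 13.6015
d((19, 6), (5, 6)) = 14.0
d((15, 7), (4, -5)) = 16.2788
d((15, 7), (3, 16)) = 15.0
d((15, 7), (15, -7)) = 14.0
d((15, 7), (5, 6)) = 10.0499
d((4, -5), (3, 16)) = 21.0238
d((4, -5), (15, -7)) = 11.1803
d((4, -5), (5, 6)) = 11.0454
d((3, 16), (15, -7)) = 25.9422
d((3, 16), (5, 6)) = 10.198
d((15, -7), (5, 6)) = 16.4012

Closest pair: (5, -5) and (4, -5) with distance 1.0

The closest pair is (5, -5) and (4, -5) with Euclidean distance 1.0. For 7 points, brute-force pairwise comparison is shown above. For large n, the divide-and-conquer algorithm (sort by x, recurse on halves, check the dividing strip) achieves O(n log n).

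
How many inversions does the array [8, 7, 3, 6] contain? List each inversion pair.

Finding inversions in [8, 7, 3, 6]:

(0, 1): arr[0]=8 > arr[1]=7
(0, 2): arr[0]=8 > arr[2]=3
(0, 3): arr[0]=8 > arr[3]=6
(1, 2): arr[1]=7 > arr[2]=3
(1, 3): arr[1]=7 > arr[3]=6

Total inversions: 5

The array has 5 inversion(s): (0,1), (0,2), (0,3), (1,2), (1,3). Each pair (i,j) satisfies i < j and arr[i] > arr[j].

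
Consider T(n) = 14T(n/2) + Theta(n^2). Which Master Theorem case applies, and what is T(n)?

Master Theorem for T(n) = 14T(n/2) + O(n^2):

a = 14, b = 2, c = 2
log_b(a) = log_2(14) = 3.8074

Case 1: c = 2 < log_2(14) = 3.8074
T(n) = O(n^(log_2 14))

For T(n) = 14T(n/2) + O(n^2): log_2(14) = 3.8074. This is Case 1 of the Master Theorem (c < log_b(a), work dominated by leaves), giving O(n^(log_2 14)).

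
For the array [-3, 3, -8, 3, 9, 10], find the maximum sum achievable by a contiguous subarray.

Using Kadane's algorithm on [-3, 3, -8, 3, 9, 10]:

Scanning through the array:
Position 1 (value 3): max_ending_here = 3, max_so_far = 3
Position 2 (value -8): max_ending_here = -5, max_so_far = 3
Position 3 (value 3): max_ending_here = 3, max_so_far = 3
Position 4 (value 9): max_ending_here = 12, max_so_far = 12
Position 5 (value 10): max_ending_here = 22, max_so_far = 22

Maximum subarray: [3, 9, 10]
Maximum sum: 22

The maximum subarray is [3, 9, 10] with sum 22. This subarray runs from index 3 to index 5.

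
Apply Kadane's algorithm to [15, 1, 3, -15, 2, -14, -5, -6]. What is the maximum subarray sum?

Using Kadane's algorithm on [15, 1, 3, -15, 2, -14, -5, -6]:

Scanning through the array:
Position 1 (value 1): max_ending_here = 16, max_so_far = 16
Position 2 (value 3): max_ending_here = 19, max_so_far = 19
Position 3 (value -15): max_ending_here = 4, max_so_far = 19
Position 4 (value 2): max_ending_here = 6, max_so_far = 19
Position 5 (value -14): max_ending_here = -8, max_so_far = 19
Position 6 (value -5): max_ending_here = -5, max_so_far = 19
Position 7 (value -6): max_ending_here = -6, max_so_far = 19

Maximum subarray: [15, 1, 3]
Maximum sum: 19

The maximum subarray is [15, 1, 3] with sum 19. This subarray runs from index 0 to index 2.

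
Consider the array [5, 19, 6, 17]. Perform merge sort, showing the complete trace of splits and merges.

Merge sort trace:

Split: [5, 19, 6, 17] -> [5, 19] and [6, 17]
  Split: [5, 19] -> [5] and [19]
  Merge: [5] + [19] -> [5, 19]
  Split: [6, 17] -> [6] and [17]
  Merge: [6] + [17] -> [6, 17]
Merge: [5, 19] + [6, 17] -> [5, 6, 17, 19]

Final sorted array: [5, 6, 17, 19]

The merge sort proceeds by recursively splitting the array and merging sorted halves.
After all merges, the sorted array is [5, 6, 17, 19].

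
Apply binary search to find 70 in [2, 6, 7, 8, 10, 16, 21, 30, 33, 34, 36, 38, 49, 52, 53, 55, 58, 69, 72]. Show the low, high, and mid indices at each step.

Binary search for 70 in [2, 6, 7, 8, 10, 16, 21, 30, 33, 34, 36, 38, 49, 52, 53, 55, 58, 69, 72]:

lo=0, hi=18, mid=9, arr[mid]=34 -> 34 < 70, search right half
lo=10, hi=18, mid=14, arr[mid]=53 -> 53 < 70, search right half
lo=15, hi=18, mid=16, arr[mid]=58 -> 58 < 70, search right half
lo=17, hi=18, mid=17, arr[mid]=69 -> 69 < 70, search right half
lo=18, hi=18, mid=18, arr[mid]=72 -> 72 > 70, search left half
lo=18 > hi=17, target 70 not found

Binary search determines that 70 is not in the array after 5 comparisons. The search space was exhausted without finding the target.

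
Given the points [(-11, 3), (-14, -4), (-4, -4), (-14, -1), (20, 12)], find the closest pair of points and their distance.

Computing all pairwise distances among 5 points:

d((-11, 3), (-14, -4)) = 7.6158
d((-11, 3), (-4, -4)) = 9.8995
d((-11, 3), (-14, -1)) = 5.0
d((-11, 3), (20, 12)) = 32.28
d((-14, -4), (-4, -4)) = 10.0
d((-14, -4), (-14, -1)) = 3.0 <-- minimum
d((-14, -4), (20, 12)) = 37.5766
d((-4, -4), (-14, -1)) = 10.4403
d((-4, -4), (20, 12)) = 28.8444
d((-14, -1), (20, 12)) = 36.4005

Closest pair: (-14, -4) and (-14, -1) with distance 3.0

The closest pair is (-14, -4) and (-14, -1) with Euclidean distance 3.0. For 5 points, brute-force pairwise comparison is shown above. For large n, the divide-and-conquer algorithm (sort by x, recurse on halves, check the dividing strip) achieves O(n log n).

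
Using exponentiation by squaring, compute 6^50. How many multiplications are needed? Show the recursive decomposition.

Computing 6^50 by squaring (build up from 6^1; each line after the first costs one multiplication):

6^1 = 6
6^2 = (6^1)^2 = 6^2 = 36
6^3 = 6 * 6^2 = 6 * 36 = 216
6^6 = (6^3)^2 = 216^2 = 46656
6^12 = (6^6)^2 = 46656^2 = 2176782336
6^24 = (6^12)^2 = 2176782336^2 = 4738381338321616896
6^25 = 6 * 6^24 = 6 * 4738381338321616896 = 28430288029929701376
6^50 = (6^25)^2 = 28430288029929701376^2 = 808281277464764060643139600456536293376

Result: 808281277464764060643139600456536293376
Multiplications needed: 7 (7 lines after 6^1)

6^50 = 808281277464764060643139600456536293376. Using exponentiation by squaring, this requires 7 multiplications. The key idea: if the exponent is even, square the half-power; if odd, multiply by the base once.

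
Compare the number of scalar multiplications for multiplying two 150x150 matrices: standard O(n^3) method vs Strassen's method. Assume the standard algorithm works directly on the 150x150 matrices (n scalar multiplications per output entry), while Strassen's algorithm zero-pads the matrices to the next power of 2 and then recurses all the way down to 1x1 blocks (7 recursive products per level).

Matrix multiplication for 150x150 matrices:

Strassen's algorithm requires power-of-2 dimensions. Pad 150x150 to 256x256 (next power of 2).

Standard algorithm: 150^3 = 3375000 multiplications
Strassen's algorithm: 7^(log2(256)) = 7^8 = 5764801 multiplications
Difference: 3375000 - 5764801 = -2389801 (Strassen uses MORE here due to padding overhead — for small or just-over-power-of-2 n, padding can outweigh the per-level savings)

Standard: 3375000 multiplications (150^3). Strassen: 5764801 multiplications (7^8, after padding to 256x256). Strassen reduces 8 recursive multiplications to 7 at each level.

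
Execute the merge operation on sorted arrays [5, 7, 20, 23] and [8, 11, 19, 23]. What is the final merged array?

Merging process:

Compare 5 vs 8: take 5 from left. Merged: [5]
Compare 7 vs 8: take 7 from left. Merged: [5, 7]
Compare 20 vs 8: take 8 from right. Merged: [5, 7, 8]
Compare 20 vs 11: take 11 from right. Merged: [5, 7, 8, 11]
Compare 20 vs 19: take 19 from right. Merged: [5, 7, 8, 11, 19]
Compare 20 vs 23: take 20 from left. Merged: [5, 7, 8, 11, 19, 20]
Compare 23 vs 23: take 23 from left. Merged: [5, 7, 8, 11, 19, 20, 23]
Append remaining from right: [23]. Merged: [5, 7, 8, 11, 19, 20, 23, 23]

Final merged array: [5, 7, 8, 11, 19, 20, 23, 23]
Total comparisons: 7

The merged array is [5, 7, 8, 11, 19, 20, 23, 23], requiring 7 comparisons. The merge step runs in O(n) time where n is the total number of elements.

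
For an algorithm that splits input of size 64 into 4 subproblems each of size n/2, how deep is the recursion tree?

For divide and conquer with division factor 2:

Problem sizes at each level:
Level 0: 64
Level 1: 32
Level 2: 16
Level 3: 8
Level 4: 4
Level 5: 2
Level 6: 1

The root is level 0 and the size-1 base case is level 6 (the tree spans levels 0 through 6, i.e. 7 levels counting the root), so the depth is the number of divisions: log_2(64) = 6

The recursion tree depth is log_2(64) = 6. At each level, the problem size is divided by 2, so it takes 6 divisions to reduce to a base case of size 1. The algorithm makes 4 recursive calls at each level.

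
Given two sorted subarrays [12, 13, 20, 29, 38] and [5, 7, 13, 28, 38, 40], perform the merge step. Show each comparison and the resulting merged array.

Merging process:

Compare 12 vs 5: take 5 from right. Merged: [5]
Compare 12 vs 7: take 7 from right. Merged: [5, 7]
Compare 12 vs 13: take 12 from left. Merged: [5, 7, 12]
Compare 13 vs 13: take 13 from left. Merged: [5, 7, 12, 13]
Compare 20 vs 13: take 13 from right. Merged: [5, 7, 12, 13, 13]
Compare 20 vs 28: take 20 from left. Merged: [5, 7, 12, 13, 13, 20]
Compare 29 vs 28: take 28 from right. Merged: [5, 7, 12, 13, 13, 20, 28]
Compare 29 vs 38: take 29 from left. Merged: [5, 7, 12, 13, 13, 20, 28, 29]
Compare 38 vs 38: take 38 from left. Merged: [5, 7, 12, 13, 13, 20, 28, 29, 38]
Append remaining from right: [38, 40]. Merged: [5, 7, 12, 13, 13, 20, 28, 29, 38, 38, 40]

Final merged array: [5, 7, 12, 13, 13, 20, 28, 29, 38, 38, 40]
Total comparisons: 9

The merged array is [5, 7, 12, 13, 13, 20, 28, 29, 38, 38, 40], requiring 9 comparisons. The merge step runs in O(n) time where n is the total number of elements.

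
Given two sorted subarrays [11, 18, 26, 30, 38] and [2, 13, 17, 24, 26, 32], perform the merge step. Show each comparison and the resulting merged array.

Merging process:

Compare 11 vs 2: take 2 from right. Merged: [2]
Compare 11 vs 13: take 11 from left. Merged: [2, 11]
Compare 18 vs 13: take 13 from right. Merged: [2, 11, 13]
Compare 18 vs 17: take 17 from right. Merged: [2, 11, 13, 17]
Compare 18 vs 24: take 18 from left. Merged: [2, 11, 13, 17, 18]
Compare 26 vs 24: take 24 from right. Merged: [2, 11, 13, 17, 18, 24]
Compare 26 vs 26: take 26 from left. Merged: [2, 11, 13, 17, 18, 24, 26]
Compare 30 vs 26: take 26 from right. Merged: [2, 11, 13, 17, 18, 24, 26, 26]
Compare 30 vs 32: take 30 from left. Merged: [2, 11, 13, 17, 18, 24, 26, 26, 30]
Compare 38 vs 32: take 32 from right. Merged: [2, 11, 13, 17, 18, 24, 26, 26, 30, 32]
Append remaining from left: [38]. Merged: [2, 11, 13, 17, 18, 24, 26, 26, 30, 32, 38]

Final merged array: [2, 11, 13, 17, 18, 24, 26, 26, 30, 32, 38]
Total comparisons: 10

The merged array is [2, 11, 13, 17, 18, 24, 26, 26, 30, 32, 38], requiring 10 comparisons. The merge step runs in O(n) time where n is the total number of elements.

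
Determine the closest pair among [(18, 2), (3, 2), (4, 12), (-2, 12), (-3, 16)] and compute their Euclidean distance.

Computing all pairwise distances among 5 points:

d((18, 2), (3, 2)) = 15.0
d((18, 2), (4, 12)) = 17.2047
d((18, 2), (-2, 12)) = 22.3607
d((18, 2), (-3, 16)) = 25.2389
d((3, 2), (4, 12)) = 10.0499
d((3, 2), (-2, 12)) = 11.1803
d((3, 2), (-3, 16)) = 15.2315
d((4, 12), (-2, 12)) = 6.0
d((4, 12), (-3, 16)) = 8.0623
d((-2, 12), (-3, 16)) = 4.1231 <-- minimum

Closest pair: (-2, 12) and (-3, 16) with distance 4.1231

The closest pair is (-2, 12) and (-3, 16) with Euclidean distance 4.1231. For 5 points, brute-force pairwise comparison is shown above. For large n, the divide-and-conquer algorithm (sort by x, recurse on halves, check the dividing strip) achieves O(n log n).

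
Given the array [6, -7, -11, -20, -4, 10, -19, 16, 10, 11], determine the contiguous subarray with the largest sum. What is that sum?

Using Kadane's algorithm on [6, -7, -11, -20, -4, 10, -19, 16, 10, 11]:

Scanning through the array:
Position 1 (value -7): max_ending_here = -1, max_so_far = 6
Position 2 (value -11): max_ending_here = -11, max_so_far = 6
Position 3 (value -20): max_ending_here = -20, max_so_far = 6
Position 4 (value -4): max_ending_here = -4, max_so_far = 6
Position 5 (value 10): max_ending_here = 10, max_so_far = 10
Position 6 (value -19): max_ending_here = -9, max_so_far = 10
Position 7 (value 16): max_ending_here = 16, max_so_far = 16
Position 8 (value 10): max_ending_here = 26, max_so_far = 26
Position 9 (value 11): max_ending_here = 37, max_so_far = 37

Maximum subarray: [16, 10, 11]
Maximum sum: 37

The maximum subarray is [16, 10, 11] with sum 37. This subarray runs from index 7 to index 9.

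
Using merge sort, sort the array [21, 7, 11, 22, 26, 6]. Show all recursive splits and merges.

Merge sort trace:

Split: [21, 7, 11, 22, 26, 6] -> [21, 7, 11] and [22, 26, 6]
  Split: [21, 7, 11] -> [21] and [7, 11]
    Split: [7, 11] -> [7] and [11]
    Merge: [7] + [11] -> [7, 11]
  Merge: [21] + [7, 11] -> [7, 11, 21]
  Split: [22, 26, 6] -> [22] and [26, 6]
    Split: [26, 6] -> [26] and [6]
    Merge: [26] + [6] -> [6, 26]
  Merge: [22] + [6, 26] -> [6, 22, 26]
Merge: [7, 11, 21] + [6, 22, 26] -> [6, 7, 11, 21, 22, 26]

Final sorted array: [6, 7, 11, 21, 22, 26]

The merge sort proceeds by recursively splitting the array and merging sorted halves.
After all merges, the sorted array is [6, 7, 11, 21, 22, 26].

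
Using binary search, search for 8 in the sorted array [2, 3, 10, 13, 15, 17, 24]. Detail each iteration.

Binary search for 8 in [2, 3, 10, 13, 15, 17, 24]:

lo=0, hi=6, mid=3, arr[mid]=13 -> 13 > 8, search left half
lo=0, hi=2, mid=1, arr[mid]=3 -> 3 < 8, search right half
lo=2, hi=2, mid=2, arr[mid]=10 -> 10 > 8, search left half
lo=2 > hi=1, target 8 not found

Binary search determines that 8 is not in the array after 3 comparisons. The search space was exhausted without finding the target.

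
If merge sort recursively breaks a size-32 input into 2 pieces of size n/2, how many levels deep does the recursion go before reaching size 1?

For divide and conquer with division factor 2:

Problem sizes at each level:
Level 0: 32
Level 1: 16
Level 2: 8
Level 3: 4
Level 4: 2
Level 5: 1

The root is level 0 and the size-1 base case is level 5 (the tree spans levels 0 through 5, i.e. 6 levels counting the root), so the depth is the number of divisions: log_2(32) = 5

The recursion tree depth is log_2(32) = 5. At each level, the problem size is divided by 2, so it takes 5 divisions to reduce to a base case of size 1. The algorithm makes 2 recursive calls at each level.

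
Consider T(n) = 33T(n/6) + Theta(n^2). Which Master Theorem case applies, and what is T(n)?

Master Theorem for T(n) = 33T(n/6) + O(n^2):

a = 33, b = 6, c = 2
log_b(a) = log_6(33) = 1.9514

Case 3: c = 2 > log_6(33) = 1.9514
T(n) = O(n^2) = O(n^2)

For T(n) = 33T(n/6) + O(n^2): log_6(33) = 1.9514. This is Case 3 of the Master Theorem (c > log_b(a), work dominated by root), giving O(n^2).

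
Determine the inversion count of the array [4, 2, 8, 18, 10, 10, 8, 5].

Finding inversions in [4, 2, 8, 18, 10, 10, 8, 5]:

(0, 1): arr[0]=4 > arr[1]=2
(2, 7): arr[2]=8 > arr[7]=5
(3, 4): arr[3]=18 > arr[4]=10
(3, 5): arr[3]=18 > arr[5]=10
(3, 6): arr[3]=18 > arr[6]=8
(3, 7): arr[3]=18 > arr[7]=5
(4, 6): arr[4]=10 > arr[6]=8
(4, 7): arr[4]=10 > arr[7]=5
(5, 6): arr[5]=10 > arr[6]=8
(5, 7): arr[5]=10 > arr[7]=5
(6, 7): arr[6]=8 > arr[7]=5

Total inversions: 11

The array has 11 inversion(s): (0,1), (2,7), (3,4), (3,5), (3,6), (3,7), (4,6), (4,7), (5,6), (5,7), (6,7). Each pair (i,j) satisfies i < j and arr[i] > arr[j].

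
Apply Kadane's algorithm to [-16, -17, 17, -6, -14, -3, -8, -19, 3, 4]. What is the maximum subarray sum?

Using Kadane's algorithm on [-16, -17, 17, -6, -14, -3, -8, -19, 3, 4]:

Scanning through the array:
Position 1 (value -17): max_ending_here = -17, max_so_far = -16
Position 2 (value 17): max_ending_here = 17, max_so_far = 17
Position 3 (value -6): max_ending_here = 11, max_so_far = 17
Position 4 (value -14): max_ending_here = -3, max_so_far = 17
Position 5 (value -3): max_ending_here = -3, max_so_far = 17
Position 6 (value -8): max_ending_here = -8, max_so_far = 17
Position 7 (value -19): max_ending_here = -19, max_so_far = 17
Position 8 (value 3): max_ending_here = 3, max_so_far = 17
Position 9 (value 4): max_ending_here = 7, max_so_far = 17

Maximum subarray: [17]
Maximum sum: 17

The maximum subarray is [17] with sum 17. This subarray runs from index 2 to index 2.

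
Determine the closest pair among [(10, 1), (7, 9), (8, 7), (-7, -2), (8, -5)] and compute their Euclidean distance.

Computing all pairwise distances among 5 points:

d((10, 1), (7, 9)) = 8.544
d((10, 1), (8, 7)) = 6.3246
d((10, 1), (-7, -2)) = 17.2627
d((10, 1), (8, -5)) = 6.3246
d((7, 9), (8, 7)) = 2.2361 <-- minimum
d((7, 9), (-7, -2)) = 17.8045
d((7, 9), (8, -5)) = 14.0357
d((8, 7), (-7, -2)) = 17.4929
d((8, 7), (8, -5)) = 12.0
d((-7, -2), (8, -5)) = 15.2971

Closest pair: (7, 9) and (8, 7) with distance 2.2361

The closest pair is (7, 9) and (8, 7) with Euclidean distance 2.2361. For 5 points, brute-force pairwise comparison is shown above. For large n, the divide-and-conquer algorithm (sort by x, recurse on halves, check the dividing strip) achieves O(n log n).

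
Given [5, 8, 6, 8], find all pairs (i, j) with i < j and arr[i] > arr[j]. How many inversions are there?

Finding inversions in [5, 8, 6, 8]:

(1, 2): arr[1]=8 > arr[2]=6

Total inversions: 1

The array has 1 inversion(s): (1,2). Each pair (i,j) satisfies i < j and arr[i] > arr[j].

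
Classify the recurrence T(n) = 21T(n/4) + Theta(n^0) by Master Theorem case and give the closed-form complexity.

Master Theorem for T(n) = 21T(n/4) + O(n^0):

a = 21, b = 4, c = 0
log_b(a) = log_4(21) = 2.1962

Case 1: c = 0 < log_4(21) = 2.1962
T(n) = O(n^(log_4 21))

For T(n) = 21T(n/4) + O(n^0): log_4(21) = 2.1962. This is Case 1 of the Master Theorem (c < log_b(a), work dominated by leaves), giving O(n^(log_4 21)).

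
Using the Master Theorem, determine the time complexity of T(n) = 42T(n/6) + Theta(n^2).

Master Theorem for T(n) = 42T(n/6) + O(n^2):

a = 42, b = 6, c = 2
log_b(a) = log_6(42) = 2.0860

Case 1: c = 2 < log_6(42) = 2.0860
T(n) = O(n^(log_6 42))

For T(n) = 42T(n/6) + O(n^2): log_6(42) = 2.0860. This is Case 1 of the Master Theorem (c < log_b(a), work dominated by leaves), giving O(n^(log_6 42)).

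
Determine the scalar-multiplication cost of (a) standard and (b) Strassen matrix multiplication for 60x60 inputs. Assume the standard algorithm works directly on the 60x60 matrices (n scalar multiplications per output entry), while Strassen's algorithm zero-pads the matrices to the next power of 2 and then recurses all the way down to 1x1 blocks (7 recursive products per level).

Matrix multiplication for 60x60 matrices:

Strassen's algorithm requires power-of-2 dimensions. Pad 60x60 to 64x64 (next power of 2).

Standard algorithm: 60^3 = 216000 multiplications
Strassen's algorithm: 7^(log2(64)) = 7^6 = 117649 multiplications
Savings: 216000 - 117649 = 98351 multiplications

Standard: 216000 multiplications (60^3). Strassen: 117649 multiplications (7^6, after padding to 64x64). Strassen reduces 8 recursive multiplications to 7 at each level.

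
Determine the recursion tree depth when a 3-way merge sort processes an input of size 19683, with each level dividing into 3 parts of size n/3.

For divide and conquer with division factor 3:

Problem sizes at each level:
Level 0: 19683
Level 1: 6561
Level 2: 2187
Level 3: 729
Level 4: 243
Level 5: 81
Level 6: 27
Level 7: 9
Level 8: 3
Level 9: 1

The root is level 0 and the size-1 base case is level 9 (the tree spans levels 0 through 9, i.e. 10 levels counting the root), so the depth is the number of divisions: log_3(19683) = 9

The recursion tree depth is log_3(19683) = 9. At each level, the problem size is divided by 3, so it takes 9 divisions to reduce to a base case of size 1. The algorithm makes 3 recursive calls at each level.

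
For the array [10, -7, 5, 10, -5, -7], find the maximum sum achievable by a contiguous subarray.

Using Kadane's algorithm on [10, -7, 5, 10, -5, -7]:

Scanning through the array:
Position 1 (value -7): max_ending_here = 3, max_so_far = 10
Position 2 (value 5): max_ending_here = 8, max_so_far = 10
Position 3 (value 10): max_ending_here = 18, max_so_far = 18
Position 4 (value -5): max_ending_here = 13, max_so_far = 18
Position 5 (value -7): max_ending_here = 6, max_so_far = 18

Maximum subarray: [10, -7, 5, 10]
Maximum sum: 18

The maximum subarray is [10, -7, 5, 10] with sum 18. This subarray runs from index 0 to index 3.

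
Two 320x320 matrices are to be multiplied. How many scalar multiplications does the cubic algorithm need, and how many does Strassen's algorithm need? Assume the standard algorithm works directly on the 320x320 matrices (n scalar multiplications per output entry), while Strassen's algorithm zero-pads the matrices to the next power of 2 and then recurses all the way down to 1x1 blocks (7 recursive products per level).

Matrix multiplication for 320x320 matrices:

Strassen's algorithm requires power-of-2 dimensions. Pad 320x320 to 512x512 (next power of 2).

Standard algorithm: 320^3 = 32768000 multiplications
Strassen's algorithm: 7^(log2(512)) = 7^9 = 40353607 multiplications
Difference: 32768000 - 40353607 = -7585607 (Strassen uses MORE here due to padding overhead — for small or just-over-power-of-2 n, padding can outweigh the per-level savings)

Standard: 32768000 multiplications (320^3). Strassen: 40353607 multiplications (7^9, after padding to 512x512). Strassen reduces 8 recursive multiplications to 7 at each level.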